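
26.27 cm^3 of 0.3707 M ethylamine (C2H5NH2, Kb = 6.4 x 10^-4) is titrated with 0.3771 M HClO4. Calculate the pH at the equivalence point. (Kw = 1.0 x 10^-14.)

n(C2H5NH2) = 0.3707 x 0.02627 = 0.009738 mol; V(HClO4) at equivalence = 0.009738/0.3771 = 0.02582 L.
At equivalence the base is fully converted to C2H5NH3+; total volume = 0.05209 L, so [C2H5NH3+] = 0.009738/0.05209 = 0.1869 M.
Ka(C2H5NH3+) = Kw/Kb = 1.0e-14 / 6.4 x 10^-4 = 1.56e-11.
[H^+] = sqrt(Ka x [C2H5NH3+]) = sqrt(1.56e-11 x 0.1869) = 1.71e-6 M.
pH = -log(1.71e-6) = 5.77.

5.77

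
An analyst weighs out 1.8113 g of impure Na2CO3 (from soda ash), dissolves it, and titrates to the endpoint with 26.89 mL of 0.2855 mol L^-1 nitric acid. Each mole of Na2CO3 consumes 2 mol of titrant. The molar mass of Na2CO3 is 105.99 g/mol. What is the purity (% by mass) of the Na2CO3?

22.5%

n(HNO3) = 0.2855 x 0.02689 = 0.007677 mol.
n(Na2CO3) = 0.007677 / 2 = 0.003839 mol.
mass of Na2CO3 = 0.003839 x 105.99 = 0.4068 g.
% purity = 0.4068 / 1.8113 x 100 = 22.5%.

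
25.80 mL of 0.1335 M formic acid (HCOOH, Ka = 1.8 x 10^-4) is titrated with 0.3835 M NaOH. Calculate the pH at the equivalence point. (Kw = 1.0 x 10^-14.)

n(HCOOH) = 0.1335 x 0.02580 = 0.003444 mol; V(NaOH) at equivalence = 0.003444/0.3835 = 0.008981 L.
At equivalence all the acid is converted to HCOO-; total volume = 0.02580 + 0.008981 = 0.03478 L, so [HCOO-] = 0.003444/0.03478 = 0.09903 M.
Kb = Kw/Ka = 1.0e-14 / 1.8 x 10^-4 = 5.56e-11.
[OH^-] = sqrt(Kb x [HCOO-]) = sqrt(5.56e-11 x 0.09903) = 2.35e-6 M.
pOH = 5.63, so pH = 14.00 - 5.63 = 8.37.

8.37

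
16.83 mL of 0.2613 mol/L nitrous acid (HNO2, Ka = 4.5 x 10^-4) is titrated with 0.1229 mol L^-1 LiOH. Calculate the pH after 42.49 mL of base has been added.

n(acid) = 0.2613 x 0.01683 = 0.004398 mol; n(LiOH) added = 0.1229 x 0.04249 = 0.005222 mol.
Base is in excess by 0.005222 - 0.004398 = 0.0008243 mol in a total volume of 0.05932 L.
[OH^-] = 0.0008243/0.05932 = 0.01390 M, so pOH = 1.86 and pH = 14.00 - 1.86 = 12.14.

12.14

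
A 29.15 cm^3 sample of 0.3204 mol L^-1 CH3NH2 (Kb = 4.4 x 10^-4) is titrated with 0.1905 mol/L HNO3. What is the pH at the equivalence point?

5.78

n(CH3NH2) = 0.3204 x 0.02915 = 0.009340 mol; V(HNO3) at equivalence = 0.009340/0.1905 = 0.04903 L.
At equivalence the base is fully converted to CH3NH3+; total volume = 0.07818 L, so [CH3NH3+] = 0.009340/0.07818 = 0.1195 M.
Ka(CH3NH3+) = Kw/Kb = 1.0e-14 / 4.4 x 10^-4 = 2.27e-11.
[H^+] = sqrt(Ka x [CH3NH3+]) = sqrt(2.27e-11 x 0.1195) = 1.65e-6 M.
pH = -log(1.65e-6) = 5.78.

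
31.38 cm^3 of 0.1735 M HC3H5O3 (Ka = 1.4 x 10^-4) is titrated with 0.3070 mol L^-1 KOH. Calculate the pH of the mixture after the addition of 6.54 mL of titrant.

3.62

Initial n(HC3H5O3) = 0.1735 x 0.03138 = 0.005444 mol.
n(KOH) added = 0.3070 x 0.006540 = 0.002008 mol, converting that many moles of HC3H5O3 to C3H5O3-.
Remaining n(HC3H5O3) = 0.003437 mol; n(C3H5O3-) = 0.002008 mol.
By Henderson-Hasselbalch, pH = pKa + log([A^-]/[HA]) = 3.85 + log(0.002008/0.003437) = 3.85 + (-0.23) = 3.62.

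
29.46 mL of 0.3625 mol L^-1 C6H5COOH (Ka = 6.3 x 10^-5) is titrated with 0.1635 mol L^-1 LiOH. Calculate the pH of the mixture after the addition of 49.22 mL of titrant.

Initial n(C6H5COOH) = 0.3625 x 0.02946 = 0.01068 mol.
n(LiOH) added = 0.1635 x 0.04922 = 0.008047 mol, converting that many moles of C6H5COOH to C6H5COO-.
Remaining n(C6H5COOH) = 0.002632 mol; n(C6H5COO-) = 0.008047 mol.
By Henderson-Hasselbalch, pH = pKa + log([A^-]/[HA]) = 4.20 + log(0.008047/0.002632) = 4.20 + (+0.49) = 4.69.

4.69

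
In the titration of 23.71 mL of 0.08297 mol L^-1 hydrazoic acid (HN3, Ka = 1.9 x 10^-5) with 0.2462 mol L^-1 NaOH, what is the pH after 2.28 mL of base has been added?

Initial n(HN3) = 0.08297 x 0.02371 = 0.001967 mol.
n(NaOH) added = 0.2462 x 0.002280 = 0.0005613 mol, converting that many moles of HN3 to N3-.
Remaining n(HN3) = 0.001406 mol; n(N3-) = 0.0005613 mol.
By Henderson-Hasselbalch, pH = pKa + log([A^-]/[HA]) = 4.72 + log(0.0005613/0.001406) = 4.72 + (-0.40) = 4.32.

4.32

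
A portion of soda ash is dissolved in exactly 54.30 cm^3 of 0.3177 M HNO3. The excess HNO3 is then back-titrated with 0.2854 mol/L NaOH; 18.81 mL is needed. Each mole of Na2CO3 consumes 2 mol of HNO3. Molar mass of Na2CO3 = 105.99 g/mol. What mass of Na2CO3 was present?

0.630 g

Total n(HNO3) added = 0.3177 x 0.05430 = 0.01725 mol.
n(NaOH) used = 0.2854 x 0.01881 = 0.005368 mol, which equals the excess n(HNO3).
So n(HNO3) consumed by the sample = 0.01725 - 0.005368 = 0.01188 mol.
n(Na2CO3) = 0.01188 / 2 = 0.005941 mol.
mass = 0.005941 mol x 105.99 g/mol = 0.630 g.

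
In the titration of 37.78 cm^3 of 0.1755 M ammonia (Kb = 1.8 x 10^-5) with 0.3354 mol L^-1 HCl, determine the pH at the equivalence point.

n(NH3) = 0.1755 x 0.03778 = 0.006630 mol; V(HCl) at equivalence = 0.006630/0.3354 = 0.01977 L.
At equivalence the base is fully converted to NH4+; total volume = 0.05755 L, so [NH4+] = 0.006630/0.05755 = 0.1152 M.
Ka(NH4+) = Kw/Kb = 1.0e-14 / 1.8 x 10^-5 = 5.56e-10.
[H^+] = sqrt(Ka x [NH4+]) = sqrt(5.56e-10 x 0.1152) = 8.00e-6 M.
pH = -log(8.00e-6) = 5.10.

5.10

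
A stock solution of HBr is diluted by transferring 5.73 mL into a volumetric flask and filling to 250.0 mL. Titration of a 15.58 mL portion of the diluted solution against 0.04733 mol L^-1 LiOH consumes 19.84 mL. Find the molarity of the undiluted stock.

n(LiOH) = 0.04733 x 0.01984 = 0.0009390 mol.
n(HBr) in the aliquot = 0.0009390 mol.
[diluted HBr] = 0.0009390 / 0.01558 = 0.06027 M.
Dilution factor = 250.0/5.730 = 43.63, so [stock] = 0.06027 x 43.63 = 2.63 M.

2.63 M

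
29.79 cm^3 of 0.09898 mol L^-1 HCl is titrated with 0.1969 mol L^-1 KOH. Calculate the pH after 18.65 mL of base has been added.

12.17

n(acid) = 0.09898 x 0.02979 = 0.002949 mol; n(KOH) added = 0.1969 x 0.01865 = 0.003672 mol.
Base is in excess by 0.003672 - 0.002949 = 0.0007236 mol in a total volume of 0.04844 L.
[OH^-] = 0.0007236/0.04844 = 0.01494 M, so pOH = 1.83 and pH = 14.00 - 1.83 = 12.17.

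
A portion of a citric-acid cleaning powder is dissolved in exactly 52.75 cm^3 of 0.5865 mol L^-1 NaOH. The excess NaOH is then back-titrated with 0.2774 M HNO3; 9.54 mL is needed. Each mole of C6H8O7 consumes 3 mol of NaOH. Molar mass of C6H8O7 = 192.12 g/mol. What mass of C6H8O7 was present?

1.81 g

Total n(NaOH) added = 0.5865 x 0.05275 = 0.03094 mol.
n(HNO3) used = 0.2774 x 0.009540 = 0.002646 mol, which equals the excess n(NaOH).
So n(NaOH) consumed by the sample = 0.03094 - 0.002646 = 0.02829 mol.
n(C6H8O7) = 0.02829 / 3 = 0.009430 mol.
mass = 0.009430 mol x 192.12 g/mol = 1.81 g.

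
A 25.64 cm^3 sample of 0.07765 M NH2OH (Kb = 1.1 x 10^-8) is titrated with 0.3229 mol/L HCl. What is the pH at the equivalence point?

3.62

n(NH2OH) = 0.07765 x 0.02564 = 0.001991 mol; V(HCl) at equivalence = 0.001991/0.3229 = 0.006166 L.
At equivalence the base is fully converted to NH3OH+; total volume = 0.03181 L, so [NH3OH+] = 0.001991/0.03181 = 0.06260 M.
Ka(NH3OH+) = Kw/Kb = 1.0e-14 / 1.1 x 10^-8 = 9.09e-7.
[H^+] = sqrt(Ka x [NH3OH+]) = sqrt(9.09e-7 x 0.06260) = 0.000239 M.
pH = -log(0.000239) = 3.62.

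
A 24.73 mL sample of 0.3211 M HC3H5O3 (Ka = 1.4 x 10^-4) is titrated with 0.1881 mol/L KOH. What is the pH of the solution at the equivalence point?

8.46

n(HC3H5O3) = 0.3211 x 0.02473 = 0.007941 mol; V(KOH) at equivalence = 0.007941/0.1881 = 0.04222 L.
At equivalence all the acid is converted to C3H5O3-; total volume = 0.02473 + 0.04222 = 0.06695 L, so [C3H5O3-] = 0.007941/0.06695 = 0.1186 M.
Kb = Kw/Ka = 1.0e-14 / 1.4 x 10^-4 = 7.14e-11.
[OH^-] = sqrt(Kb x [C3H5O3-]) = sqrt(7.14e-11 x 0.1186) = 2.91e-6 M.
pOH = 5.54, so pH = 14.00 - 5.54 = 8.46.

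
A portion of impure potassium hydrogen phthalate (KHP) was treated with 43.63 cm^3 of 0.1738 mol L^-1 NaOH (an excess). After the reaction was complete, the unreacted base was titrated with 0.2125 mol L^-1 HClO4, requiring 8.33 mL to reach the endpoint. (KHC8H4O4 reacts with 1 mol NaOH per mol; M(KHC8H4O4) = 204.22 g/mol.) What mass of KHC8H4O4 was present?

Total n(NaOH) added = 0.1738 x 0.04363 = 0.007583 mol.
n(HClO4) used = 0.2125 x 0.008330 = 0.001770 mol, which equals the excess n(NaOH).
So n(NaOH) consumed by the sample = 0.007583 - 0.001770 = 0.005813 mol.
n(KHC8H4O4) = 0.005813 / 1 = 0.005813 mol.
mass = 0.005813 mol x 204.22 g/mol = 1.19 g.

1.19 g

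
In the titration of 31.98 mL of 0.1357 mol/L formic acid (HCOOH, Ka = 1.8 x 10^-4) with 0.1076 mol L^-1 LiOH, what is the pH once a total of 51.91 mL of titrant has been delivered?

n(acid) = 0.1357 x 0.03198 = 0.004340 mol; n(LiOH) added = 0.1076 x 0.05191 = 0.005586 mol.
Base is in excess by 0.005586 - 0.004340 = 0.001246 mol in a total volume of 0.08389 L.
[OH^-] = 0.001246/0.08389 = 0.01485 M, so pOH = 1.83 and pH = 14.00 - 1.83 = 12.17.

12.17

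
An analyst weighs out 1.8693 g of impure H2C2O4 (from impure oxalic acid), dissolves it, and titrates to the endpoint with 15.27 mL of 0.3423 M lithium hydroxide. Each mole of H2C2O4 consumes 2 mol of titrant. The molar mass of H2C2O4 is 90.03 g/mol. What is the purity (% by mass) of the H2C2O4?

12.6%

n(LiOH) = 0.3423 x 0.01527 = 0.005227 mol.
n(H2C2O4) = 0.005227 / 2 = 0.002613 mol.
mass of H2C2O4 = 0.002613 x 90.03 = 0.2353 g.
% purity = 0.2353 / 1.8693 x 100 = 12.6%.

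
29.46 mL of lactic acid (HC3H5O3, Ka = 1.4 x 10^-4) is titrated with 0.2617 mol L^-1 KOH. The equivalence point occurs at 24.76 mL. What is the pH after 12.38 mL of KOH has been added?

3.85

12.38 mL is exactly half the equivalence volume (24.76/2), i.e. the half-equivalence point.
There, n(HA) = n(A^-), so pH = pKa = -log(1.4 x 10^-4) = 3.85.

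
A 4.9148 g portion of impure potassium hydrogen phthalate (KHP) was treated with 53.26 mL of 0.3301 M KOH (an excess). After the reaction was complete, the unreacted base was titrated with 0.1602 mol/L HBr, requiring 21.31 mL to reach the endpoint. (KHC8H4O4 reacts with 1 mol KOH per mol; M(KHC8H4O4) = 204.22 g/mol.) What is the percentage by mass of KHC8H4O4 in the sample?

58.9%

Total n(KOH) added = 0.3301 x 0.05326 = 0.01758 mol.
n(HBr) used = 0.1602 x 0.02131 = 0.003414 mol, which equals the excess n(KOH).
So n(KOH) consumed by the sample = 0.01758 - 0.003414 = 0.01417 mol.
n(KHC8H4O4) = 0.01417 / 1 = 0.01417 mol.
mass KHC8H4O4 = 0.01417 x 204.22 = 2.893 g, so %KHC8H4O4 = 2.893/4.9148 x 100 = 58.9%.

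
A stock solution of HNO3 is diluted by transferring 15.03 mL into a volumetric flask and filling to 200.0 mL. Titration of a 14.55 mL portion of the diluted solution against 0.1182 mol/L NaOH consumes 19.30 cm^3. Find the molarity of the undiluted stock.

n(NaOH) = 0.1182 x 0.01930 = 0.002281 mol.
n(HNO3) in the aliquot = 0.002281 mol.
[diluted HNO3] = 0.002281 / 0.01455 = 0.1568 M.
Dilution factor = 200.0/15.03 = 13.31, so [stock] = 0.1568 x 13.31 = 2.09 M.

2.09 M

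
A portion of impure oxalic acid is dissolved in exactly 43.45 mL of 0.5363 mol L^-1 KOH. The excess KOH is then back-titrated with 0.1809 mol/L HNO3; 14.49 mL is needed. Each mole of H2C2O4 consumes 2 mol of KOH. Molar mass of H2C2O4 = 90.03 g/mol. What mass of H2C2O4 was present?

0.931 g

Total n(KOH) added = 0.5363 x 0.04345 = 0.02330 mol.
n(HNO3) used = 0.1809 x 0.01449 = 0.002621 mol, which equals the excess n(KOH).
So n(KOH) consumed by the sample = 0.02330 - 0.002621 = 0.02068 mol.
n(H2C2O4) = 0.02068 / 2 = 0.01034 mol.
mass = 0.01034 mol x 90.03 g/mol = 0.931 g.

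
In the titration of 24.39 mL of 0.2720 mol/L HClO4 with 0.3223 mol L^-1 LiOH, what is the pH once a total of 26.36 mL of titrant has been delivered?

n(acid) = 0.2720 x 0.02439 = 0.006634 mol; n(LiOH) added = 0.3223 x 0.02636 = 0.008496 mol.
Base is in excess by 0.008496 - 0.006634 = 0.001862 mol in a total volume of 0.05075 L.
[OH^-] = 0.001862/0.05075 = 0.03668 M, so pOH = 1.44 and pH = 14.00 - 1.44 = 12.56.

12.56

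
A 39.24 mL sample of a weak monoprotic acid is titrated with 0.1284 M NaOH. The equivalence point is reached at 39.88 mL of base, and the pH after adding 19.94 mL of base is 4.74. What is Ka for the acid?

19.94 mL is half of the equivalence volume, so this is the half-equivalence point where [HA] = [A^-].
At half-equivalence pH = pKa, so pKa = 4.74.
Ka = 10^(-4.74) = 1.8 x 10^-5.

1.8 x 10^-5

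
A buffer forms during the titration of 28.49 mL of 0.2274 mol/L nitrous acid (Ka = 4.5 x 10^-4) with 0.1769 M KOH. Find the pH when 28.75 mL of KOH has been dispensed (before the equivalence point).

Initial n(HNO2) = 0.2274 x 0.02849 = 0.006479 mol.
n(KOH) added = 0.1769 x 0.02875 = 0.005086 mol, converting that many moles of HNO2 to NO2-.
Remaining n(HNO2) = 0.001393 mol; n(NO2-) = 0.005086 mol.
By Henderson-Hasselbalch, pH = pKa + log([A^-]/[HA]) = 3.35 + log(0.005086/0.001393) = 3.35 + (+0.56) = 3.91.

3.91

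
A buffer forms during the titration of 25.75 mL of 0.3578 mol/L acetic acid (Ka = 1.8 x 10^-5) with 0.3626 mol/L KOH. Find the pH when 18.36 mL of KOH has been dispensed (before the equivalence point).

Initial n(CH3COOH) = 0.3578 x 0.02575 = 0.009213 mol.
n(KOH) added = 0.3626 x 0.01836 = 0.006657 mol, converting that many moles of CH3COOH to CH3COO-.
Remaining n(CH3COOH) = 0.002556 mol; n(CH3COO-) = 0.006657 mol.
By Henderson-Hasselbalch, pH = pKa + log([A^-]/[HA]) = 4.74 + log(0.006657/0.002556) = 4.74 + (+0.42) = 5.16.

5.16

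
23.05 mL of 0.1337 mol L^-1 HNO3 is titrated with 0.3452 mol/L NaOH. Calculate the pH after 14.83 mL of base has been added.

12.73

n(acid) = 0.1337 x 0.02305 = 0.003082 mol; n(NaOH) added = 0.3452 x 0.01483 = 0.005119 mol.
Base is in excess by 0.005119 - 0.003082 = 0.002038 mol in a total volume of 0.03788 L.
[OH^-] = 0.002038/0.03788 = 0.05379 M, so pOH = 1.27 and pH = 14.00 - 1.27 = 12.73.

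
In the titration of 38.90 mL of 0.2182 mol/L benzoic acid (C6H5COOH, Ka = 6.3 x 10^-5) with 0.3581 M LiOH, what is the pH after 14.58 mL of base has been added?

Initial n(C6H5COOH) = 0.2182 x 0.03890 = 0.008488 mol.
n(LiOH) added = 0.3581 x 0.01458 = 0.005221 mol, converting that many moles of C6H5COOH to C6H5COO-.
Remaining n(C6H5COOH) = 0.003267 mol; n(C6H5COO-) = 0.005221 mol.
By Henderson-Hasselbalch, pH = pKa + log([A^-]/[HA]) = 4.20 + log(0.005221/0.003267) = 4.20 + (+0.20) = 4.40.

4.40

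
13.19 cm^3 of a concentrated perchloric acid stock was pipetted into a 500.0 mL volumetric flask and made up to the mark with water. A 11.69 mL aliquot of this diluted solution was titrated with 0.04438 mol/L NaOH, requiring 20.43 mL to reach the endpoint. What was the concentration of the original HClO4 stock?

n(NaOH) = 0.04438 x 0.02043 = 0.0009067 mol.
n(HClO4) in the aliquot = 0.0009067 mol.
[diluted HClO4] = 0.0009067 / 0.01169 = 0.07756 M.
Dilution factor = 500.0/13.19 = 37.91, so [stock] = 0.07756 x 37.91 = 2.94 M.

2.94 M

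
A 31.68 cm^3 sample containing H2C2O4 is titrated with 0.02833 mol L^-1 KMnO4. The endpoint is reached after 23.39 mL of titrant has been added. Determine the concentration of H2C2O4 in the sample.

n(KMnO4) = 0.02833 x 0.02339 = 0.0006626 mol.
From the balanced equation, 2 mol KMnO4 reacts with 5 mol H2C2O4, so n(H2C2O4) = 0.0006626 x 5/2 = 0.001657 mol.
[H2C2O4] = 0.001657 / 0.03168 L = 0.0523 M.

0.0523 M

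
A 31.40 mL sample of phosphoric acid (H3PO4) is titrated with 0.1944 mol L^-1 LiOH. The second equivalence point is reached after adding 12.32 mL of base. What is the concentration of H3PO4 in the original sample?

n(LiOH) = 0.1944 x 0.01232 = 0.002395 mol.
At the second equivalence point, 2 mol OH^- react per mol H3PO4, so n(H3PO4) = 0.002395 / 2 = 0.001198 mol.
[H3PO4] = 0.001198 / 0.03140 L = 0.0381 M.

0.0381 M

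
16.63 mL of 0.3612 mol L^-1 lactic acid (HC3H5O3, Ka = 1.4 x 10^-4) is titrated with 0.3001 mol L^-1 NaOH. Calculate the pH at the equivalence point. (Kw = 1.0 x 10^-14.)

8.53

n(HC3H5O3) = 0.3612 x 0.01663 = 0.006007 mol; V(NaOH) at equivalence = 0.006007/0.3001 = 0.02002 L.
At equivalence all the acid is converted to C3H5O3-; total volume = 0.01663 + 0.02002 = 0.03665 L, so [C3H5O3-] = 0.006007/0.03665 = 0.1639 M.
Kb = Kw/Ka = 1.0e-14 / 1.4 x 10^-4 = 7.14e-11.
[OH^-] = sqrt(Kb x [C3H5O3-]) = sqrt(7.14e-11 x 0.1639) = 3.42e-6 M.
pOH = 5.47, so pH = 14.00 - 5.47 = 8.53.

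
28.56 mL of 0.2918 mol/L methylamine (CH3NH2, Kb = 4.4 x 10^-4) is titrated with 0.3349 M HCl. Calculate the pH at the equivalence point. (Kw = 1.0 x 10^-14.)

n(CH3NH2) = 0.2918 x 0.02856 = 0.008334 mol; V(HCl) at equivalence = 0.008334/0.3349 = 0.02488 L.
At equivalence the base is fully converted to CH3NH3+; total volume = 0.05344 L, so [CH3NH3+] = 0.008334/0.05344 = 0.1559 M.
Ka(CH3NH3+) = Kw/Kb = 1.0e-14 / 4.4 x 10^-4 = 2.27e-11.
[H^+] = sqrt(Ka x [CH3NH3+]) = sqrt(2.27e-11 x 0.1559) = 1.88e-6 M.
pH = -log(1.88e-6) = 5.73.

5.73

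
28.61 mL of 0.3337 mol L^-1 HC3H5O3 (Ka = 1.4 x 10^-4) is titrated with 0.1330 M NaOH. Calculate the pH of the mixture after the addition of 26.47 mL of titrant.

3.62

Initial n(HC3H5O3) = 0.3337 x 0.02861 = 0.009547 mol.
n(NaOH) added = 0.1330 x 0.02647 = 0.003521 mol, converting that many moles of HC3H5O3 to C3H5O3-.
Remaining n(HC3H5O3) = 0.006027 mol; n(C3H5O3-) = 0.003521 mol.
By Henderson-Hasselbalch, pH = pKa + log([A^-]/[HA]) = 3.85 + log(0.003521/0.006027) = 3.85 + (-0.23) = 3.62.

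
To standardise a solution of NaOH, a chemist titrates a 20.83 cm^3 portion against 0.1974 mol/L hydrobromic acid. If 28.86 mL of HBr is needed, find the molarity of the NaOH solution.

n(HBr) delivered = 0.1974 x 0.02886 = 0.005697 mol.
For a 1:1 reaction, n(NaOH) = 0.005697 mol.
[NaOH] = 0.005697 mol / 0.02083 L = 0.273 M.

0.273 M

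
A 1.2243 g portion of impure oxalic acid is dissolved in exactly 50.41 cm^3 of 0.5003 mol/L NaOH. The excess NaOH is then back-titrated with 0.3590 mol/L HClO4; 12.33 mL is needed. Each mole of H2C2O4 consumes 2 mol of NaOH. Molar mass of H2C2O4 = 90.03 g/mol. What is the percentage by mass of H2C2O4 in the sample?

Total n(NaOH) added = 0.5003 x 0.05041 = 0.02522 mol.
n(HClO4) used = 0.3590 x 0.01233 = 0.004426 mol, which equals the excess n(NaOH).
So n(NaOH) consumed by the sample = 0.02522 - 0.004426 = 0.02079 mol.
n(H2C2O4) = 0.02079 / 2 = 0.01040 mol.
mass H2C2O4 = 0.01040 x 90.03 = 0.9360 g, so %H2C2O4 = 0.9360/1.2243 x 100 = 76.5%.

76.5%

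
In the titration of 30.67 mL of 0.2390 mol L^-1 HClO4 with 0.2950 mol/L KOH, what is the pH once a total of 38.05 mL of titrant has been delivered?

n(acid) = 0.2390 x 0.03067 = 0.007330 mol; n(KOH) added = 0.2950 x 0.03805 = 0.01122 mol.
Base is in excess by 0.01122 - 0.007330 = 0.003895 mol in a total volume of 0.06872 L.
[OH^-] = 0.003895/0.06872 = 0.05667 M, so pOH = 1.25 and pH = 14.00 - 1.25 = 12.75.

12.75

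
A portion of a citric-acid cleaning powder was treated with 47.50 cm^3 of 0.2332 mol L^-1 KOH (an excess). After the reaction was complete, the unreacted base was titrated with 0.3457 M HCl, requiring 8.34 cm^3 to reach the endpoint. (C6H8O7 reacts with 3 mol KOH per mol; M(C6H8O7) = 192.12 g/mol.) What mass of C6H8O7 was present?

0.525 g

Total n(KOH) added = 0.2332 x 0.04750 = 0.01108 mol.
n(HCl) used = 0.3457 x 0.008340 = 0.002883 mol, which equals the excess n(KOH).
So n(KOH) consumed by the sample = 0.01108 - 0.002883 = 0.008194 mol.
n(C6H8O7) = 0.008194 / 3 = 0.002731 mol.
mass = 0.002731 mol x 192.12 g/mol = 0.525 g.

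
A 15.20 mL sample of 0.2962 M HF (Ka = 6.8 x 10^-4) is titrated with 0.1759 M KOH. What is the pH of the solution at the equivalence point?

8.11

n(HF) = 0.2962 x 0.01520 = 0.004502 mol; V(KOH) at equivalence = 0.004502/0.1759 = 0.02560 L.
At equivalence all the acid is converted to F-; total volume = 0.01520 + 0.02560 = 0.04080 L, so [F-] = 0.004502/0.04080 = 0.1104 M.
Kb = Kw/Ka = 1.0e-14 / 6.8 x 10^-4 = 1.47e-11.
[OH^-] = sqrt(Kb x [F-]) = sqrt(1.47e-11 x 0.1104) = 1.27e-6 M.
pOH = 5.89, so pH = 14.00 - 5.89 = 8.11.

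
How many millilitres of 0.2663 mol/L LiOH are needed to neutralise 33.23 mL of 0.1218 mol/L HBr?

n(HBr) = 0.1218 mol/L x 0.03323 L = 0.004047 mol.
At equivalence n(LiOH) = n(HBr) = 0.004047 mol.
V(LiOH) = 0.004047 / 0.2663 = 0.01520 L = 15.2 mL.

15.2 mL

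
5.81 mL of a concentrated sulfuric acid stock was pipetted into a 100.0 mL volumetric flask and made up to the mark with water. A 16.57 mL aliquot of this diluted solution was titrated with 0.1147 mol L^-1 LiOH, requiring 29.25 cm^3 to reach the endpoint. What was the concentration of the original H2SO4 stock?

1.74 M

n(LiOH) = 0.1147 x 0.02925 = 0.003355 mol.
n(H2SO4) in the aliquot = 0.003355 x 1/2 = 0.001677 mol.
[diluted H2SO4] = 0.001677 / 0.01657 = 0.1012 M.
Dilution factor = 100.0/5.810 = 17.21, so [stock] = 0.1012 x 17.21 = 1.74 M.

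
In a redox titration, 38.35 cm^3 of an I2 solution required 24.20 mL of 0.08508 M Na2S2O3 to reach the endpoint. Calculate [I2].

0.0268 M

n(Na2S2O3) = 0.08508 x 0.02420 = 0.002059 mol.
From the balanced equation, 2 mol Na2S2O3 reacts with 1 mol I2, so n(I2) = 0.002059 x 1/2 = 0.001029 mol.
[I2] = 0.001029 / 0.03835 L = 0.0268 M.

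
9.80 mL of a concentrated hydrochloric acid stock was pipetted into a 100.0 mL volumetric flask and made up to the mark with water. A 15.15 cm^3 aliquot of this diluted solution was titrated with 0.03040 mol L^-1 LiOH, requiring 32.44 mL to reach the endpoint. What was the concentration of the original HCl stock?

n(LiOH) = 0.03040 x 0.03244 = 0.0009862 mol.
n(HCl) in the aliquot = 0.0009862 mol.
[diluted HCl] = 0.0009862 / 0.01515 = 0.06509 M.
Dilution factor = 100.0/9.800 = 10.20, so [stock] = 0.06509 x 10.20 = 0.664 M.

0.664 M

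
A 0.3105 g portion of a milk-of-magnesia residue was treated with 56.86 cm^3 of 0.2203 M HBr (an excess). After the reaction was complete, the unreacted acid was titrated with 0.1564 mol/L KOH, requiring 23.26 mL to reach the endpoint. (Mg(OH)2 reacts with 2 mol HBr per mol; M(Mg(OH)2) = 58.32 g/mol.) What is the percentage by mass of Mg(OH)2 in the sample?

83.5%

Total n(HBr) added = 0.2203 x 0.05686 = 0.01253 mol.
n(KOH) used = 0.1564 x 0.02326 = 0.003638 mol, which equals the excess n(HBr).
So n(HBr) consumed by the sample = 0.01253 - 0.003638 = 0.008888 mol.
n(Mg(OH)2) = 0.008888 / 2 = 0.004444 mol.
mass Mg(OH)2 = 0.004444 x 58.32 = 0.2592 g, so %Mg(OH)2 = 0.2592/0.3105 x 100 = 83.5%.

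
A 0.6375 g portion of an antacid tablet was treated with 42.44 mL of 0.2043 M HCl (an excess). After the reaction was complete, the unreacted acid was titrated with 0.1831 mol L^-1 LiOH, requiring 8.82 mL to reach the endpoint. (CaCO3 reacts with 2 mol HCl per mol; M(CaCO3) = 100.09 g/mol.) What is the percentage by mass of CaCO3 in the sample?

Total n(HCl) added = 0.2043 x 0.04244 = 0.008670 mol.
n(LiOH) used = 0.1831 x 0.008820 = 0.001615 mol, which equals the excess n(HCl).
So n(HCl) consumed by the sample = 0.008670 - 0.001615 = 0.007056 mol.
n(CaCO3) = 0.007056 / 2 = 0.003528 mol.
mass CaCO3 = 0.003528 x 100.09 = 0.3531 g, so %CaCO3 = 0.3531/0.6375 x 100 = 55.4%.

55.4%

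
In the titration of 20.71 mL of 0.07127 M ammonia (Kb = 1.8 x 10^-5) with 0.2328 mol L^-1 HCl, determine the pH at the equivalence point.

5.26

n(NH3) = 0.07127 x 0.02071 = 0.001476 mol; V(HCl) at equivalence = 0.001476/0.2328 = 0.006340 L.
At equivalence the base is fully converted to NH4+; total volume = 0.02705 L, so [NH4+] = 0.001476/0.02705 = 0.05457 M.
Ka(NH4+) = Kw/Kb = 1.0e-14 / 1.8 x 10^-5 = 5.56e-10.
[H^+] = sqrt(Ka x [NH4+]) = sqrt(5.56e-10 x 0.05457) = 5.51e-6 M.
pH = -log(5.51e-6) = 5.26.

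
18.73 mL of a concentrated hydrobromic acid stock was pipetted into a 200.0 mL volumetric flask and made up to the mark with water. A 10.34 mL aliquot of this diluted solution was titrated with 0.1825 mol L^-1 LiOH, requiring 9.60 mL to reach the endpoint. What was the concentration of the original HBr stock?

n(LiOH) = 0.1825 x 0.009600 = 0.001752 mol.
n(HBr) in the aliquot = 0.001752 mol.
[diluted HBr] = 0.001752 / 0.01034 = 0.1694 M.
Dilution factor = 200.0/18.73 = 10.68, so [stock] = 0.1694 x 10.68 = 1.81 M.

1.81 M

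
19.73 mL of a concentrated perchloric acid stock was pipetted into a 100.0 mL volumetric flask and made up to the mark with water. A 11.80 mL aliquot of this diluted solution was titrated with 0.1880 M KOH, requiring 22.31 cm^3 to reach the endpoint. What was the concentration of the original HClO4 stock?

1.80 M

n(KOH) = 0.1880 x 0.02231 = 0.004194 mol.
n(HClO4) in the aliquot = 0.004194 mol.
[diluted HClO4] = 0.004194 / 0.01180 = 0.3554 M.
Dilution factor = 100.0/19.73 = 5.068, so [stock] = 0.3554 x 5.068 = 1.80 M.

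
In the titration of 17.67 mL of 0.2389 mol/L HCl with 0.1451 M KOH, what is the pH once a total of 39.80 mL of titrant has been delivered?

12.43

n(acid) = 0.2389 x 0.01767 = 0.004221 mol; n(KOH) added = 0.1451 x 0.03980 = 0.005775 mol.
Base is in excess by 0.005775 - 0.004221 = 0.001554 mol in a total volume of 0.05747 L.
[OH^-] = 0.001554/0.05747 = 0.02703 M, so pOH = 1.57 and pH = 14.00 - 1.57 = 12.43.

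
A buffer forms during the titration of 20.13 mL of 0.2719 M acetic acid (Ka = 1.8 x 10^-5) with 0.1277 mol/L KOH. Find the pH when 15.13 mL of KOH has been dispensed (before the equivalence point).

Initial n(CH3COOH) = 0.2719 x 0.02013 = 0.005473 mol.
n(KOH) added = 0.1277 x 0.01513 = 0.001932 mol, converting that many moles of CH3COOH to CH3COO-.
Remaining n(CH3COOH) = 0.003541 mol; n(CH3COO-) = 0.001932 mol.
By Henderson-Hasselbalch, pH = pKa + log([A^-]/[HA]) = 4.74 + log(0.001932/0.003541) = 4.74 + (-0.26) = 4.48.

4.48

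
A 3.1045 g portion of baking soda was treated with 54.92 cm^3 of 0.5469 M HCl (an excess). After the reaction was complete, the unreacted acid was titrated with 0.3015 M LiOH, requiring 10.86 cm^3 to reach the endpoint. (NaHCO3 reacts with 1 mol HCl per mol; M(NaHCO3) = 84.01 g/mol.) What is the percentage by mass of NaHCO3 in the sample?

72.4%

Total n(HCl) added = 0.5469 x 0.05492 = 0.03004 mol.
n(LiOH) used = 0.3015 x 0.01086 = 0.003274 mol, which equals the excess n(HCl).
So n(HCl) consumed by the sample = 0.03004 - 0.003274 = 0.02676 mol.
n(NaHCO3) = 0.02676 / 1 = 0.02676 mol.
mass NaHCO3 = 0.02676 x 84.01 = 2.248 g, so %NaHCO3 = 2.248/3.1045 x 100 = 72.4%.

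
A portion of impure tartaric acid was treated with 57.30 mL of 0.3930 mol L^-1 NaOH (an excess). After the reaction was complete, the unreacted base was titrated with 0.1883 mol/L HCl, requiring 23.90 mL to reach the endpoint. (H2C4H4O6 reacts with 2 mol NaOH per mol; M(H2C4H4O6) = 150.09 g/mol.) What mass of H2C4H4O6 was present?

1.35 g

Total n(NaOH) added = 0.3930 x 0.05730 = 0.02252 mol.
n(HCl) used = 0.1883 x 0.02390 = 0.004500 mol, which equals the excess n(NaOH).
So n(NaOH) consumed by the sample = 0.02252 - 0.004500 = 0.01802 mol.
n(H2C4H4O6) = 0.01802 / 2 = 0.009009 mol.
mass = 0.009009 mol x 150.09 g/mol = 1.35 g.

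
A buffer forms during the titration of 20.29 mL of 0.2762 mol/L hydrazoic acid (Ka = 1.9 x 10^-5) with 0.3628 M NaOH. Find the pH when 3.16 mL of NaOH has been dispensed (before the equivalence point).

Initial n(HN3) = 0.2762 x 0.02029 = 0.005604 mol.
n(NaOH) added = 0.3628 x 0.003160 = 0.001146 mol, converting that many moles of HN3 to N3-.
Remaining n(HN3) = 0.004458 mol; n(N3-) = 0.001146 mol.
By Henderson-Hasselbalch, pH = pKa + log([A^-]/[HA]) = 4.72 + log(0.001146/0.004458) = 4.72 + (-0.59) = 4.13.

4.13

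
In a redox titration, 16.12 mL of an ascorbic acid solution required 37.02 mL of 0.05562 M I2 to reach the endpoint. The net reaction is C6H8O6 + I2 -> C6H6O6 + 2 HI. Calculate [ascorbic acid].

n(I2) = 0.05562 x 0.03702 = 0.002059 mol.
From the balanced equation, 1 mol I2 reacts with 1 mol ascorbic acid, so n(ascorbic acid) = 0.002059 x 1/1 = 0.002059 mol.
[ascorbic acid] = 0.002059 / 0.01612 L = 0.128 M.

0.128 M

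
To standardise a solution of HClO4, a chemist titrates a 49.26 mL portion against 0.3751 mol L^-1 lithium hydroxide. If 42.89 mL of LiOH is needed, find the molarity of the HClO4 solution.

n(LiOH) delivered = 0.3751 x 0.04289 = 0.01609 mol.
For a 1:1 reaction, n(HClO4) = 0.01609 mol.
[HClO4] = 0.01609 mol / 0.04926 L = 0.327 M.

0.327 M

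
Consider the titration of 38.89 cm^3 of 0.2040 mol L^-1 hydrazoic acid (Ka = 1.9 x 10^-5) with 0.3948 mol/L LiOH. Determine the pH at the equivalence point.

n(HN3) = 0.2040 x 0.03889 = 0.007934 mol; V(LiOH) at equivalence = 0.007934/0.3948 = 0.02010 L.
At equivalence all the acid is converted to N3-; total volume = 0.03889 + 0.02010 = 0.05899 L, so [N3-] = 0.007934/0.05899 = 0.1345 M.
Kb = Kw/Ka = 1.0e-14 / 1.9 x 10^-5 = 5.26e-10.
[OH^-] = sqrt(Kb x [N3-]) = sqrt(5.26e-10 x 0.1345) = 8.41e-6 M.
pOH = 5.08, so pH = 14.00 - 5.08 = 8.92.

8.92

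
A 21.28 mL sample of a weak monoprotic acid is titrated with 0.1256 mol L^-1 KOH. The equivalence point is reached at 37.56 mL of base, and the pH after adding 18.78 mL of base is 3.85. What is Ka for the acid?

18.78 mL is half of the equivalence volume, so this is the half-equivalence point where [HA] = [A^-].
At half-equivalence pH = pKa, so pKa = 3.85.
Ka = 10^(-3.85) = 1.4 x 10^-4.

1.4 x 10^-4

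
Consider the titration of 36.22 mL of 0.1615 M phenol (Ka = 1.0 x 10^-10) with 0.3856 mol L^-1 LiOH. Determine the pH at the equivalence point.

n(C6H5OH) = 0.1615 x 0.03622 = 0.005850 mol; V(LiOH) at equivalence = 0.005850/0.3856 = 0.01517 L.
At equivalence all the acid is converted to C6H5O-; total volume = 0.03622 + 0.01517 = 0.05139 L, so [C6H5O-] = 0.005850/0.05139 = 0.1138 M.
Kb = Kw/Ka = 1.0e-14 / 1.0 x 10^-10 = 0.000100.
[OH^-] = sqrt(Kb x [C6H5O-]) = sqrt(0.000100 x 0.1138) = 0.00337 M.
pOH = 2.47, so pH = 14.00 - 2.47 = 11.53.

11.53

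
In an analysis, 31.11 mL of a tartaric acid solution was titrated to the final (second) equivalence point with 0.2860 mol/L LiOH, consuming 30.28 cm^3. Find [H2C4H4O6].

0.139 M

n(LiOH) = 0.2860 x 0.03028 = 0.008660 mol.
At the final (second) equivalence point, 2 mol OH^- react per mol H2C4H4O6, so n(H2C4H4O6) = 0.008660 / 2 = 0.004330 mol.
[H2C4H4O6] = 0.004330 / 0.03111 L = 0.139 M.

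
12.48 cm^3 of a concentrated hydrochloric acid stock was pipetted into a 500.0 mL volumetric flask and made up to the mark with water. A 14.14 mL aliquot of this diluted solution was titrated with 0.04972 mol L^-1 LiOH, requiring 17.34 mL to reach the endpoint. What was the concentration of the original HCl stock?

n(LiOH) = 0.04972 x 0.01734 = 0.0008621 mol.
n(HCl) in the aliquot = 0.0008621 mol.
[diluted HCl] = 0.0008621 / 0.01414 = 0.06097 M.
Dilution factor = 500.0/12.48 = 40.06, so [stock] = 0.06097 x 40.06 = 2.44 M.

2.44 M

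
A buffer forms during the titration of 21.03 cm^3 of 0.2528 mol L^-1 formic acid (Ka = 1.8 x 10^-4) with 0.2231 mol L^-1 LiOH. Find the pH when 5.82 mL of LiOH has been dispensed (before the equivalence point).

Initial n(HCOOH) = 0.2528 x 0.02103 = 0.005316 mol.
n(LiOH) added = 0.2231 x 0.005820 = 0.001298 mol, converting that many moles of HCOOH to HCOO-.
Remaining n(HCOOH) = 0.004018 mol; n(HCOO-) = 0.001298 mol.
By Henderson-Hasselbalch, pH = pKa + log([A^-]/[HA]) = 3.74 + log(0.001298/0.004018) = 3.74 + (-0.49) = 3.25.

3.25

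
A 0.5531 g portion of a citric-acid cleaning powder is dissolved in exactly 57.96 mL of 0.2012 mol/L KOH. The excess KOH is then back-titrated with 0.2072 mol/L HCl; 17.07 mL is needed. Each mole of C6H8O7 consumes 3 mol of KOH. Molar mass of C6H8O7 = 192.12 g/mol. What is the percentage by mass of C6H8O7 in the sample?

94.1%

Total n(KOH) added = 0.2012 x 0.05796 = 0.01166 mol.
n(HCl) used = 0.2072 x 0.01707 = 0.003537 mol, which equals the excess n(KOH).
So n(KOH) consumed by the sample = 0.01166 - 0.003537 = 0.008125 mol.
n(C6H8O7) = 0.008125 / 3 = 0.002708 mol.
mass C6H8O7 = 0.002708 x 192.12 = 0.5203 g, so %C6H8O7 = 0.5203/0.5531 x 100 = 94.1%.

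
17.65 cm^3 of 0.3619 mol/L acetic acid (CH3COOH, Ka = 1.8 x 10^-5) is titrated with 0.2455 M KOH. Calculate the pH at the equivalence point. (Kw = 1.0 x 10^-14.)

8.95

n(CH3COOH) = 0.3619 x 0.01765 = 0.006388 mol; V(KOH) at equivalence = 0.006388/0.2455 = 0.02602 L.
At equivalence all the acid is converted to CH3COO-; total volume = 0.01765 + 0.02602 = 0.04367 L, so [CH3COO-] = 0.006388/0.04367 = 0.1463 M.
Kb = Kw/Ka = 1.0e-14 / 1.8 x 10^-5 = 5.56e-10.
[OH^-] = sqrt(Kb x [CH3COO-]) = sqrt(5.56e-10 x 0.1463) = 9.01e-6 M.
pOH = 5.05, so pH = 14.00 - 5.05 = 8.95.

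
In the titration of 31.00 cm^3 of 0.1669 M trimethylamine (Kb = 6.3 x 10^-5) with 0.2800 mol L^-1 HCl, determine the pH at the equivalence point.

n((CH3)3N) = 0.1669 x 0.03100 = 0.005174 mol; V(HCl) at equivalence = 0.005174/0.2800 = 0.01848 L.
At equivalence the base is fully converted to (CH3)3NH+; total volume = 0.04948 L, so [(CH3)3NH+] = 0.005174/0.04948 = 0.1046 M.
Ka((CH3)3NH+) = Kw/Kb = 1.0e-14 / 6.3 x 10^-5 = 1.59e-10.
[H^+] = sqrt(Ka x [(CH3)3NH+]) = sqrt(1.59e-10 x 0.1046) = 4.07e-6 M.
pH = -log(4.07e-6) = 5.39.

5.39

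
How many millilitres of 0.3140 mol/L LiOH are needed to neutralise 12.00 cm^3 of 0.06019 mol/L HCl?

n(HCl) = 0.06019 mol/L x 0.01200 L = 0.0007223 mol.
At equivalence n(LiOH) = n(HCl) = 0.0007223 mol.
V(LiOH) = 0.0007223 / 0.3140 = 0.002300 L = 2.30 mL.

2.30 mL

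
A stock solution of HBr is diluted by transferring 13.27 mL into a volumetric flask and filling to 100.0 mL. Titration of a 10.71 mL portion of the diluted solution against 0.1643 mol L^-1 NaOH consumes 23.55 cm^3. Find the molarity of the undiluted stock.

n(NaOH) = 0.1643 x 0.02355 = 0.003869 mol.
n(HBr) in the aliquot = 0.003869 mol.
[diluted HBr] = 0.003869 / 0.01071 = 0.3613 M.
Dilution factor = 100.0/13.27 = 7.536, so [stock] = 0.3613 x 7.536 = 2.72 M.

2.72 M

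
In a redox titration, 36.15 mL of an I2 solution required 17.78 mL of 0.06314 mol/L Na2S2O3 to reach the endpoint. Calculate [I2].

n(Na2S2O3) = 0.06314 x 0.01778 = 0.001123 mol.
From the balanced equation, 2 mol Na2S2O3 reacts with 1 mol I2, so n(I2) = 0.001123 x 1/2 = 0.0005613 mol.
[I2] = 0.0005613 / 0.03615 L = 0.0155 M.

0.0155 M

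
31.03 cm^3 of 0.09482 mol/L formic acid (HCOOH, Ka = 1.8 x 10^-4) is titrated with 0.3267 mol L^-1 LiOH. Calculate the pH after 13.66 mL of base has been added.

12.53

n(acid) = 0.09482 x 0.03103 = 0.002942 mol; n(LiOH) added = 0.3267 x 0.01366 = 0.004463 mol.
Base is in excess by 0.004463 - 0.002942 = 0.001520 mol in a total volume of 0.04469 L.
[OH^-] = 0.001520/0.04469 = 0.03402 M, so pOH = 1.47 and pH = 14.00 - 1.47 = 12.53.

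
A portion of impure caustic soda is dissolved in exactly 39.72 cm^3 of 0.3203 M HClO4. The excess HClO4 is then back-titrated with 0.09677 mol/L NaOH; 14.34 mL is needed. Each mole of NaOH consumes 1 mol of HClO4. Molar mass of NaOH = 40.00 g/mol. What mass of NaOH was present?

Total n(HClO4) added = 0.3203 x 0.03972 = 0.01272 mol.
n(NaOH) used = 0.09677 x 0.01434 = 0.001388 mol, which equals the excess n(HClO4).
So n(HClO4) consumed by the sample = 0.01272 - 0.001388 = 0.01133 mol.
n(NaOH) = 0.01133 / 1 = 0.01133 mol.
mass = 0.01133 mol x 40.00 g/mol = 0.453 g.

0.453 g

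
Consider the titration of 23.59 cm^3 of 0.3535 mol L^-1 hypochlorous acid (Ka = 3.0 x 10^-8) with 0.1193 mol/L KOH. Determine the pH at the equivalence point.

10.24

n(HClO) = 0.3535 x 0.02359 = 0.008339 mol; V(KOH) at equivalence = 0.008339/0.1193 = 0.06990 L.
At equivalence all the acid is converted to ClO-; total volume = 0.02359 + 0.06990 = 0.09349 L, so [ClO-] = 0.008339/0.09349 = 0.08920 M.
Kb = Kw/Ka = 1.0e-14 / 3.0 x 10^-8 = 3.33e-7.
[OH^-] = sqrt(Kb x [ClO-]) = sqrt(3.33e-7 x 0.08920) = 0.000172 M.
pOH = 3.76, so pH = 14.00 - 3.76 = 10.24.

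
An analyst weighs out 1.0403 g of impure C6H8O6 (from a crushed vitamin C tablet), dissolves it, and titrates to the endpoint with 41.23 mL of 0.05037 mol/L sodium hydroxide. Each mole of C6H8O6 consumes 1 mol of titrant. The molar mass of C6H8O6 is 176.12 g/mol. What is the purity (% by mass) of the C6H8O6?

n(NaOH) = 0.05037 x 0.04123 = 0.002077 mol.
n(C6H8O6) = 0.002077 / 1 = 0.002077 mol.
mass of C6H8O6 = 0.002077 x 176.12 = 0.3658 g.
% purity = 0.3658 / 1.0403 x 100 = 35.2%.

35.2%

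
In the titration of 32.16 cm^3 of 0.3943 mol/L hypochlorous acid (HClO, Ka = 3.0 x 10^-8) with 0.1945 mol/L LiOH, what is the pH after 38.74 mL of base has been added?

Initial n(HClO) = 0.3943 x 0.03216 = 0.01268 mol.
n(LiOH) added = 0.1945 x 0.03874 = 0.007535 mol, converting that many moles of HClO to ClO-.
Remaining n(HClO) = 0.005146 mol; n(ClO-) = 0.007535 mol.
By Henderson-Hasselbalch, pH = pKa + log([A^-]/[HA]) = 7.52 + log(0.007535/0.005146) = 7.52 + (+0.17) = 7.69.

7.69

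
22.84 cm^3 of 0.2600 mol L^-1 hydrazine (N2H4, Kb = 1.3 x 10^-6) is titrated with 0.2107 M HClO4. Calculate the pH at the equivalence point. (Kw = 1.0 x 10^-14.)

4.52

n(N2H4) = 0.2600 x 0.02284 = 0.005938 mol; V(HClO4) at equivalence = 0.005938/0.2107 = 0.02818 L.
At equivalence the base is fully converted to N2H5+; total volume = 0.05102 L, so [N2H5+] = 0.005938/0.05102 = 0.1164 M.
Ka(N2H5+) = Kw/Kb = 1.0e-14 / 1.3 x 10^-6 = 7.69e-9.
[H^+] = sqrt(Ka x [N2H5+]) = sqrt(7.69e-9 x 0.1164) = 2.99e-5 M.
pH = -log(2.99e-5) = 4.52.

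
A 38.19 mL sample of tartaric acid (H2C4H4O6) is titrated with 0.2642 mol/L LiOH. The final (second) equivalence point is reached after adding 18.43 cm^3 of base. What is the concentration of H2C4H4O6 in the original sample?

0.0637 M

n(LiOH) = 0.2642 x 0.01843 = 0.004869 mol.
At the final (second) equivalence point, 2 mol OH^- react per mol H2C4H4O6, so n(H2C4H4O6) = 0.004869 / 2 = 0.002435 mol.
[H2C4H4O6] = 0.002435 / 0.03819 L = 0.0637 M.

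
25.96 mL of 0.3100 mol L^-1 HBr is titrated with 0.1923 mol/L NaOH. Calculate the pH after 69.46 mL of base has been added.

12.75

n(acid) = 0.3100 x 0.02596 = 0.008048 mol; n(NaOH) added = 0.1923 x 0.06946 = 0.01336 mol.
Base is in excess by 0.01336 - 0.008048 = 0.005310 mol in a total volume of 0.09542 L.
[OH^-] = 0.005310/0.09542 = 0.05564 M, so pOH = 1.25 and pH = 14.00 - 1.25 = 12.75.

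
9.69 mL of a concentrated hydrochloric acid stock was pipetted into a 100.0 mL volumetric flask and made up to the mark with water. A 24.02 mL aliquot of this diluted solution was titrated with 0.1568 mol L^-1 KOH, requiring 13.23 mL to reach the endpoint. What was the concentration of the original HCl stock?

n(KOH) = 0.1568 x 0.01323 = 0.002074 mol.
n(HCl) in the aliquot = 0.002074 mol.
[diluted HCl] = 0.002074 / 0.02402 = 0.08636 M.
Dilution factor = 100.0/9.690 = 10.32, so [stock] = 0.08636 x 10.32 = 0.891 M.

0.891 M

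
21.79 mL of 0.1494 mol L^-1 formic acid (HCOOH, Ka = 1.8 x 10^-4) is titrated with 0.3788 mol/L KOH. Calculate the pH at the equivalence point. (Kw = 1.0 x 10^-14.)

8.39

n(HCOOH) = 0.1494 x 0.02179 = 0.003255 mol; V(KOH) at equivalence = 0.003255/0.3788 = 0.008594 L.
At equivalence all the acid is converted to HCOO-; total volume = 0.02179 + 0.008594 = 0.03038 L, so [HCOO-] = 0.003255/0.03038 = 0.1071 M.
Kb = Kw/Ka = 1.0e-14 / 1.8 x 10^-4 = 5.56e-11.
[OH^-] = sqrt(Kb x [HCOO-]) = sqrt(5.56e-11 x 0.1071) = 2.44e-6 M.
pOH = 5.61, so pH = 14.00 - 5.61 = 8.39.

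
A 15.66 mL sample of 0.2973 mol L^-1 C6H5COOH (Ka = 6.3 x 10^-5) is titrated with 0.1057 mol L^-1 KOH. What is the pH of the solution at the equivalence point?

8.55

n(C6H5COOH) = 0.2973 x 0.01566 = 0.004656 mol; V(KOH) at equivalence = 0.004656/0.1057 = 0.04405 L.
At equivalence all the acid is converted to C6H5COO-; total volume = 0.01566 + 0.04405 = 0.05971 L, so [C6H5COO-] = 0.004656/0.05971 = 0.07798 M.
Kb = Kw/Ka = 1.0e-14 / 6.3 x 10^-5 = 1.59e-10.
[OH^-] = sqrt(Kb x [C6H5COO-]) = sqrt(1.59e-10 x 0.07798) = 3.52e-6 M.
pOH = 5.45, so pH = 14.00 - 5.45 = 8.55.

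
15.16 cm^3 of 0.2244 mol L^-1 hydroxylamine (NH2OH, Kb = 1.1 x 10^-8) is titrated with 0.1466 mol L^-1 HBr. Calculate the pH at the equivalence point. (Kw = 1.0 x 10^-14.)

3.55

n(NH2OH) = 0.2244 x 0.01516 = 0.003402 mol; V(HBr) at equivalence = 0.003402/0.1466 = 0.02321 L.
At equivalence the base is fully converted to NH3OH+; total volume = 0.03837 L, so [NH3OH+] = 0.003402/0.03837 = 0.08867 M.
Ka(NH3OH+) = Kw/Kb = 1.0e-14 / 1.1 x 10^-8 = 9.09e-7.
[H^+] = sqrt(Ka x [NH3OH+]) = sqrt(9.09e-7 x 0.08867) = 0.000284 M.
pH = -log(0.000284) = 3.55.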